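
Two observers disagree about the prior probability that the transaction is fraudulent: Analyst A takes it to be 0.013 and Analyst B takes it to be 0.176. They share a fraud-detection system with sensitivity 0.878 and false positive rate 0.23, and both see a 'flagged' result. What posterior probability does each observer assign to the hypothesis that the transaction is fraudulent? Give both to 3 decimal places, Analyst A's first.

Analyst A: 0.048; Analyst B: 0.449

P('+'|H) = 0.878, P('+'|¬H) = 0.23.
Analyst A: numerator 0.878·0.013 = 0.011414; evidence = 0.011414+0.23·0.987 = 0.23842; posterior = 0.048.
Analyst B: numerator 0.878·0.176 = 0.15453; evidence = 0.15453+0.23·0.824 = 0.34405; posterior = 0.449.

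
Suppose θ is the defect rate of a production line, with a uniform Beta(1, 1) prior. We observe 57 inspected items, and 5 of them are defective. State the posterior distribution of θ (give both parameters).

Posterior: Beta(6, 53)

Observing 5 successes and 52 failures updates Beta(1, 1) by adding the success and failure counts to the two shape parameters: α = 1+5 = 6, β = 1+52 = 53.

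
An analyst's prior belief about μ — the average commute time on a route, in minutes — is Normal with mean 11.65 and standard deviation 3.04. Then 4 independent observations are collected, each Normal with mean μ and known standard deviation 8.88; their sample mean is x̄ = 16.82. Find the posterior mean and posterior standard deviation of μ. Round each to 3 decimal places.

Prior precision 1/τ₀² = 1/3.04² = 0.108206; data precision n/σ² = 4/8.88² = 0.0507264.
Posterior precision = 0.108206 + 0.0507264 = 0.158933, giving posterior SD = 1/√0.158933 = 2.508.
Posterior mean = (0.108206·11.65 + 0.0507264·16.82) / 0.158933 = 13.300.

Posterior mean ≈ 13.300; posterior SD ≈ 2.508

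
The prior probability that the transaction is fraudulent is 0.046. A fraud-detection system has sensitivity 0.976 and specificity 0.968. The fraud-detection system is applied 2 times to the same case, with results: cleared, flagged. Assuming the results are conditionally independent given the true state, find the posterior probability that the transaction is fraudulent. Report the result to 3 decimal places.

Posterior P(H) ≈ 0.035

With H the event that the transaction is fraudulent, the joint likelihood of the observed sequence is P(data|H) = 0.024·0.976 = 0.023424 and P(data|¬H) = 0.968·0.032 = 0.030976.
Bayes: P(H|data) = 0.046·0.023424 / (0.046·0.023424 + 0.954·0.030976) = 0.0010775/0.030629 = 0.0352.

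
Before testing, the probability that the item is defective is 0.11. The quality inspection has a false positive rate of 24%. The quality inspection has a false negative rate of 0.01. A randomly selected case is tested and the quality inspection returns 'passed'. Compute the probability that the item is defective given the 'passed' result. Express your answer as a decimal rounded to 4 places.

P(H | E) ≈ 0.0016

Write H for 'the item is defective'. Prior odds H:¬H = 0.11/0.89 = 0.12360. For the 'passed' outcome, the likelihood ratio is 0.01/0.76 = 0.013158.
Posterior odds = 0.12360 × 0.013158 = 0.0016263, so P(H|E) = 0.0016263/(1+0.0016263) = 0.0016.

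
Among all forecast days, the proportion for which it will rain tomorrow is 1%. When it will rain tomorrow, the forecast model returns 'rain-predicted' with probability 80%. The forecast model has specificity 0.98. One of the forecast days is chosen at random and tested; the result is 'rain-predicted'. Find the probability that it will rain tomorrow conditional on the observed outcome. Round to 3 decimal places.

P(H | E) ≈ 0.288

Let H be the event that it will rain tomorrow. P(H) = 0.01, so P(¬H) = 0.99. With E the 'rain-predicted' result, P(E|H) = 0.8 and P(E|¬H) = 0.02.
P(E) = 0.8·0.01 + 0.02·0.99 = 0.0080000 + 0.019800 = 0.027800.
By Bayes' theorem, P(H|E) = 0.0080000 / 0.027800 = 0.288.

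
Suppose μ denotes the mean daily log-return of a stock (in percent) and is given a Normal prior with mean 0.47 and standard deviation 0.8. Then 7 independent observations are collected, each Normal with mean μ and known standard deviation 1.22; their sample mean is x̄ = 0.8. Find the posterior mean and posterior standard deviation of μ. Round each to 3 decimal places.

Posterior mean ≈ 0.718; posterior SD ≈ 0.400

Prior precision 1/τ₀² = 1/0.8² = 1.56250; data precision n/σ² = 7/1.22² = 4.70304.
Posterior precision = 1.56250 + 4.70304 = 6.26554, giving posterior SD = 1/√6.26554 = 0.400.
Posterior mean = (1.56250·0.47 + 4.70304·0.8) / 6.26554 = 0.718.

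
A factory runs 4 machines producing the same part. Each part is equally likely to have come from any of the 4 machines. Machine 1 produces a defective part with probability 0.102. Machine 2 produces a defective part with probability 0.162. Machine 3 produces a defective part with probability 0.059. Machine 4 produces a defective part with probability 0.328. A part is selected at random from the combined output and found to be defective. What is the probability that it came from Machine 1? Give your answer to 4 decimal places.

Posterior probability ≈ 0.1567

Tabulate prior·likelihood by source: [1] prior 0.25, lik 0.102, product 0.02550; [2] prior 0.25, lik 0.162, product 0.04050; [3] prior 0.25, lik 0.059, product 0.01475; [4] prior 0.25, lik 0.328, product 0.08200.
Normalizing constant = 0.16275; the posterior for Machine 1 is its product over the sum, 0.02550/0.16275 = 0.1567.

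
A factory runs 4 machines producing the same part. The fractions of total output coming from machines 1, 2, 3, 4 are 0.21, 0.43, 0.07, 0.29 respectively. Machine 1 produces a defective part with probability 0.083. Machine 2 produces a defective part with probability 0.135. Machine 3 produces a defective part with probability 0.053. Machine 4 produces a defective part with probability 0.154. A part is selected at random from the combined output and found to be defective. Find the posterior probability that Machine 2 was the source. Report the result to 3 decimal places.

P(defective|M1) = 0.083; P(defective|M2) = 0.135; P(defective|M3) = 0.053; P(defective|M4) = 0.154.
Prior × likelihood for each source: 0.21·0.083=0.01743, 0.43·0.135=0.05805, 0.07·0.053=0.003710, 0.29·0.154=0.04466. Summing gives P(defective) = 0.12385.
P(Machine 2 | defective) = 0.05805 / 0.12385 = 0.469.

Posterior probability ≈ 0.469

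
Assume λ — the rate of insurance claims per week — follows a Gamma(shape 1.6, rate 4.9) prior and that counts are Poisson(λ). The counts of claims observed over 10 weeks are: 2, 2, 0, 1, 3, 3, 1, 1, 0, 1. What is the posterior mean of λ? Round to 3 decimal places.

Posterior mean ≈ 1.047

The Poisson likelihood adds the total count to the shape and the number of exposure periods to the rate. Here ∑xᵢ = 14 and n = 10, so shape 1.6→15.6 and rate 4.9→14.9.
E[λ | data] = 15.6/14.9 = 1.047.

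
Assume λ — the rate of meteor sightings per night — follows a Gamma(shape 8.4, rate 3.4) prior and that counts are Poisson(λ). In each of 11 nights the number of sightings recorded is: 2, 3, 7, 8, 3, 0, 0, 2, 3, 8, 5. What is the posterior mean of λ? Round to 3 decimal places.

Posterior mean ≈ 3.431

The Poisson likelihood adds the total count to the shape and the number of exposure periods to the rate. Here ∑xᵢ = 41 and n = 11, so shape 8.4→49.4 and rate 3.4→14.4.
E[λ | data] = 49.4/14.4 = 3.431.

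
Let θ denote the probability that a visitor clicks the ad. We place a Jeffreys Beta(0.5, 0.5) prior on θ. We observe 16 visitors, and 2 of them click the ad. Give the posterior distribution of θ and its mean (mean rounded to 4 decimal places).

The binomial likelihood is conjugate to the Beta prior: with 2 successes and 14 failures, the posterior is Beta(0.5+2, 0.5+14) = Beta(2.5, 14.5).
E[θ | data] = 2.5/(2.5+14.5) = 0.1471.

Posterior: Beta(2.5, 14.5); mean ≈ 0.1471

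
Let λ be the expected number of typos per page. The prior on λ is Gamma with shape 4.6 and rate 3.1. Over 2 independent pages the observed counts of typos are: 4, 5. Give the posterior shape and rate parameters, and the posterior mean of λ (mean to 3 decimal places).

The Poisson likelihood adds the total count to the shape and the number of exposure periods to the rate. Here ∑xᵢ = 9 and n = 2, so shape 4.6→13.6 and rate 3.1→5.1.
Posterior mean = shape/rate = 13.6/5.1 = 2.667.

Posterior: Gamma(shape=13.6, rate=5.1); mean ≈ 2.667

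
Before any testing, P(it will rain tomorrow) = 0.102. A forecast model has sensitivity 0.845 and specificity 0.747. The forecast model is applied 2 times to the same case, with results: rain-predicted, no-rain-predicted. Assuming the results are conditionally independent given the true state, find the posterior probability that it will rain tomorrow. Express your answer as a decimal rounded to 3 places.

With H the event that it will rain tomorrow, the joint likelihood of the observed sequence is P(data|H) = 0.845·0.155 = 0.13098 and P(data|¬H) = 0.253·0.747 = 0.18899.
Bayes: P(H|data) = 0.102·0.13098 / (0.102·0.13098 + 0.898·0.18899) = 0.013359/0.18307 = 0.0730.

Posterior P(H) ≈ 0.073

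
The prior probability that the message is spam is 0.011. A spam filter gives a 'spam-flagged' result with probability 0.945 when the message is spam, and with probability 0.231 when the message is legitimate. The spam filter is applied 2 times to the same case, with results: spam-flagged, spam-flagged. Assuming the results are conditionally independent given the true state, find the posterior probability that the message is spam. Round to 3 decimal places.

Let H be the event that the message is spam; start with P(H) = 0.011. P('spam-flagged'|H) = 0.945, P('spam-flagged'|¬H) = 0.231.
Update on result 1 ('spam-flagged'): P(H) ← 0.945·0.0110 / (0.945·0.0110 + 0.231·0.9890) = 0.010395/0.23885 = 0.0435.
Update on result 2 ('spam-flagged'): P(H) ← 0.945·0.0435 / (0.945·0.0435 + 0.231·0.9565) = 0.041127/0.26207 = 0.1569.

Posterior P(H) ≈ 0.157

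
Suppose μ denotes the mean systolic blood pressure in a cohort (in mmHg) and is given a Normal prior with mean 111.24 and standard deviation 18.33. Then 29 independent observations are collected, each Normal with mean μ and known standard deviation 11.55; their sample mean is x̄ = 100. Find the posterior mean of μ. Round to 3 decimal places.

Posterior mean ≈ 100.152

With known σ, the Normal prior is conjugate. Weight on the data is w = (n/σ²)/(n/σ² + 1/τ₀²) = 0.217387/(0.217387+0.00297629) = 0.98649.
Posterior mean = w·x̄ + (1−w)·μ₀ = 0.98649·100 + 0.013506·111.24 = 100.152.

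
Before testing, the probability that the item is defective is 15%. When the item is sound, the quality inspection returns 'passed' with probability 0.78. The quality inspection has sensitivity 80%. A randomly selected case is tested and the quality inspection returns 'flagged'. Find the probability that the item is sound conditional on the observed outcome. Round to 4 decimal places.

P(¬H | E) ≈ 0.6091

Let H be the event that the item is defective. P(H) = 0.15, so P(¬H) = 0.85. With E the 'flagged' result, P(E|H) = 0.8 and P(E|¬H) = 0.22.
P(E) = 0.8·0.15 + 0.22·0.85 = 0.12000 + 0.18700 = 0.30700.
By Bayes' theorem, P(H|E) = 0.12000 / 0.30700 = 0.3909. Hence P(¬H|E) = 1 − 0.3909 = 0.6091.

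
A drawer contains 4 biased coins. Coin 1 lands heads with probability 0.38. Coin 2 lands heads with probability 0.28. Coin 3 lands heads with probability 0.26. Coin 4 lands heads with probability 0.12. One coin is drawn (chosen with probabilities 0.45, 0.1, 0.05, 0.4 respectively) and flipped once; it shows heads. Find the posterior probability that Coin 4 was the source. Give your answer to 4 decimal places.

Tabulate prior·likelihood by source: [1] prior 0.45, lik 0.38, product 0.1710; [2] prior 0.1, lik 0.28, product 0.02800; [3] prior 0.05, lik 0.26, product 0.01300; [4] prior 0.4, lik 0.12, product 0.04800.
Normalizing constant = 0.26000; the posterior for Coin 4 is its product over the sum, 0.04800/0.26000 = 0.1846.

Posterior probability ≈ 0.1846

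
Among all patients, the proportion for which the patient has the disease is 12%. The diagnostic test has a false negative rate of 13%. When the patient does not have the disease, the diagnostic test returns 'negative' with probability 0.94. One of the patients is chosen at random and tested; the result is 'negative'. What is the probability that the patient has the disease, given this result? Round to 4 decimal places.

Let H be the event that the patient has the disease. P(H) = 0.12, so P(¬H) = 0.88. With E the 'negative' result, P(E|H) = 0.13 and P(E|¬H) = 0.94.
P(E) = 0.13·0.12 + 0.94·0.88 = 0.015600 + 0.82720 = 0.84280.
By Bayes' theorem, P(H|E) = 0.015600 / 0.84280 = 0.0185.

P(H | E) ≈ 0.0185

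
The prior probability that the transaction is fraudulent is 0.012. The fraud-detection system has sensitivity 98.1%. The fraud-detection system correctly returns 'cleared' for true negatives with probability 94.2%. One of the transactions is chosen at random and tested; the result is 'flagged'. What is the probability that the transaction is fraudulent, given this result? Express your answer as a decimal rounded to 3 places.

P(H | E) ≈ 0.170

Write H for 'the transaction is fraudulent'. Prior odds H:¬H = 0.012/0.988 = 0.012146. For the 'flagged' outcome, the likelihood ratio is 0.981/0.058 = 16.914.
Posterior odds = 0.012146 × 16.914 = 0.20543, so P(H|E) = 0.20543/(1+0.20543) = 0.170.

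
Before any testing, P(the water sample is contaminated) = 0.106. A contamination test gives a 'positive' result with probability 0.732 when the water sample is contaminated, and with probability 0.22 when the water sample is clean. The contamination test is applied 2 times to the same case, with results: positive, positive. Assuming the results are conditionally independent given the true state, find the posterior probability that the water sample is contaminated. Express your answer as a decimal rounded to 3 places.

Posterior P(H) ≈ 0.568

Let H be the event that the water sample is contaminated; start with P(H) = 0.106. P('positive'|H) = 0.732, P('positive'|¬H) = 0.22.
Update on result 1 ('positive'): P(H) ← 0.732·0.1060 / (0.732·0.1060 + 0.22·0.8940) = 0.077592/0.27427 = 0.2829.
Update on result 2 ('positive'): P(H) ← 0.732·0.2829 / (0.732·0.2829 + 0.22·0.7171) = 0.20708/0.36485 = 0.5676.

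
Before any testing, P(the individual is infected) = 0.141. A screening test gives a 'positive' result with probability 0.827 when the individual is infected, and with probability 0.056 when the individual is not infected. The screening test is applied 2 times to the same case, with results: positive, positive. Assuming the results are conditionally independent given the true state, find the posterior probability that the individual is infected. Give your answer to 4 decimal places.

Posterior P(H) ≈ 0.9728

With H the event that the individual is infected, the joint likelihood of the observed sequence is P(data|H) = 0.827·0.827 = 0.68393 and P(data|¬H) = 0.056·0.056 = 0.0031360.
Bayes: P(H|data) = 0.141·0.68393 / (0.141·0.68393 + 0.859·0.0031360) = 0.096434/0.099128 = 0.9728.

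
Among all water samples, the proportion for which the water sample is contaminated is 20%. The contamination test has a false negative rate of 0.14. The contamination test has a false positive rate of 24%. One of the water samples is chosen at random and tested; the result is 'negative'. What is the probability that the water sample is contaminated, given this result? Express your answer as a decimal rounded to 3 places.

P(H | E) ≈ 0.044

Write H for 'the water sample is contaminated'. Prior odds H:¬H = 0.2/0.8 = 0.25000. For the 'negative' outcome, the likelihood ratio is 0.14/0.76 = 0.18421.
Posterior odds = 0.25000 × 0.18421 = 0.046053, so P(H|E) = 0.046053/(1+0.046053) = 0.044.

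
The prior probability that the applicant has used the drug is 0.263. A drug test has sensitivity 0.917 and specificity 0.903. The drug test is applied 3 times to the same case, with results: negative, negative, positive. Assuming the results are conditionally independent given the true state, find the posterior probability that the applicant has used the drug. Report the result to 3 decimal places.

Posterior P(H) ≈ 0.028

Let H be the event that the applicant has used the drug; start with P(H) = 0.263. P('positive'|H) = 0.917, P('positive'|¬H) = 0.097.
Update on result 1 ('negative'): P(H) ← 0.083·0.2630 / (0.083·0.2630 + 0.903·0.7370) = 0.021829/0.68734 = 0.0318.
Update on result 2 ('negative'): P(H) ← 0.083·0.0318 / (0.083·0.0318 + 0.903·0.9682) = 0.0026360/0.87696 = 0.0030.
Update on result 3 ('positive'): P(H) ← 0.917·0.0030 / (0.917·0.0030 + 0.097·0.9970) = 0.0027563/0.099465 = 0.0277.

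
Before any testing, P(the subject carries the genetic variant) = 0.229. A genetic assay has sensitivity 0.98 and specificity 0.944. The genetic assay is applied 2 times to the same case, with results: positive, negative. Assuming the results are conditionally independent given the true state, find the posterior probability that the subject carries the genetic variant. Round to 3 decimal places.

Let H be the event that the subject carries the genetic variant; start with P(H) = 0.229. P('positive'|H) = 0.98, P('positive'|¬H) = 0.056.
Update on result 1 ('positive'): P(H) ← 0.98·0.2290 / (0.98·0.2290 + 0.056·0.7710) = 0.22442/0.26760 = 0.8387.
Update on result 2 ('negative'): P(H) ← 0.02·0.8387 / (0.02·0.8387 + 0.944·0.1613) = 0.016773/0.16909 = 0.0992.

Posterior P(H) ≈ 0.099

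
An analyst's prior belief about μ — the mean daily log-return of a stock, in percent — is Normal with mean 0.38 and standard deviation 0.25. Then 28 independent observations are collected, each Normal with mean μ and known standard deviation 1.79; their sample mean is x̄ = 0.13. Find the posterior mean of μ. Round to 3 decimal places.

With known σ, the Normal prior is conjugate. Weight on the data is w = (n/σ²)/(n/σ² + 1/τ₀²) = 8.73880/(8.73880+16.0000) = 0.35324.
Posterior mean = w·x̄ + (1−w)·μ₀ = 0.35324·0.13 + 0.64676·0.38 = 0.292.

Posterior mean ≈ 0.292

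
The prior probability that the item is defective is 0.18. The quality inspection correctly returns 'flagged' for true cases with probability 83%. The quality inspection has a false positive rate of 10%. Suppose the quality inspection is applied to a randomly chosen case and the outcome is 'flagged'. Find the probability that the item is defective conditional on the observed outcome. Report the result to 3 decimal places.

Let H be the event that the item is defective. P(H) = 0.18, so P(¬H) = 0.82. With E the 'flagged' result, P(E|H) = 0.83 and P(E|¬H) = 0.1.
P(E) = 0.83·0.18 + 0.1·0.82 = 0.14940 + 0.082000 = 0.23140.
By Bayes' theorem, P(H|E) = 0.14940 / 0.23140 = 0.646.

P(H | E) ≈ 0.646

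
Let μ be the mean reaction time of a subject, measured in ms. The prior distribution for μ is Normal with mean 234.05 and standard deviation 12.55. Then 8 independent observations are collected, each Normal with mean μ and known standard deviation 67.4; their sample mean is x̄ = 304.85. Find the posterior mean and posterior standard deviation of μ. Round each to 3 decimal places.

Posterior mean ≈ 249.424; posterior SD ≈ 11.104

With known σ, the Normal prior is conjugate. Weight on the data is w = (n/σ²)/(n/σ² + 1/τ₀²) = 0.00176104/(0.00176104+0.00634911) = 0.21714.
Posterior mean = w·x̄ + (1−w)·μ₀ = 0.21714·304.85 + 0.78286·234.05 = 249.424. Posterior variance = 1/(0.00176104+0.00634911) = 123.302, so SD = 11.104.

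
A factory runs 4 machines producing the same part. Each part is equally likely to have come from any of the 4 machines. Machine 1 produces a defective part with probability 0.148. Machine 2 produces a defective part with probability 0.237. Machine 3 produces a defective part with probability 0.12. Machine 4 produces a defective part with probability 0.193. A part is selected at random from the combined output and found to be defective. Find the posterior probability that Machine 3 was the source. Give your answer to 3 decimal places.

P(defective|M1) = 0.148; P(defective|M2) = 0.237; P(defective|M3) = 0.12; P(defective|M4) = 0.193.
Prior × likelihood for each source: 0.25·0.148=0.03700, 0.25·0.237=0.05925, 0.25·0.12=0.03000, 0.25·0.193=0.04825. Summing gives P(defective) = 0.17450.
P(Machine 3 | defective) = 0.03000 / 0.17450 = 0.172.

Posterior probability ≈ 0.172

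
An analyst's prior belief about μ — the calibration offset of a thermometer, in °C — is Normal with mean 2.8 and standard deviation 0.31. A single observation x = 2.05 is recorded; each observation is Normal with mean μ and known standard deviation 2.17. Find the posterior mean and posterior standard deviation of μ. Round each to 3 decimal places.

With known σ, the Normal prior is conjugate. Weight on the data is w = (n/σ²)/(n/σ² + 1/τ₀²) = 0.212364/(0.212364+10.4058) = 0.020000.
Posterior mean = w·x̄ + (1−w)·μ₀ = 0.020000·2.05 + 0.98000·2.8 = 2.785. Posterior variance = 1/(0.212364+10.4058) = 0.0941780, so SD = 0.307.

Posterior mean ≈ 2.785; posterior SD ≈ 0.307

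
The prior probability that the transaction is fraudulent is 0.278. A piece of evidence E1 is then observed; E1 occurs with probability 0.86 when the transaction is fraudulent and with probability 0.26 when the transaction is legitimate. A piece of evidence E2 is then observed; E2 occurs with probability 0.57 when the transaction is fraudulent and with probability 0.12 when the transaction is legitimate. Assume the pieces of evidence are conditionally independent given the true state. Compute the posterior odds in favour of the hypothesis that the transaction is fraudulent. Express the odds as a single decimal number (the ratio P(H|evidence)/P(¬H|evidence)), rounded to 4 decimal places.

Prior odds = 0.278/(1−0.278) = 0.38504.
Likelihood ratio for E1 = 0.86/0.26 = 3.3077.
Likelihood ratio for E2 = 0.57/0.12 = 4.7500.
Posterior odds = prior odds × LR₁ × LR₂ = 6.0496.

Posterior odds ≈ 6.0496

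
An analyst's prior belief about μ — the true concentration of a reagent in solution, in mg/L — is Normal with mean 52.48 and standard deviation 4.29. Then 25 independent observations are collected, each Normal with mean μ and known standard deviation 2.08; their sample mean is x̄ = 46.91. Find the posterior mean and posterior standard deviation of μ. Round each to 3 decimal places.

Prior precision 1/τ₀² = 1/4.29² = 0.0543357; data precision n/σ² = 25/2.08² = 5.77848.
Posterior precision = 0.0543357 + 5.77848 = 5.83281, giving posterior SD = 1/√5.83281 = 0.414.
Posterior mean = (0.0543357·52.48 + 5.77848·46.91) / 5.83281 = 46.962.

Posterior mean ≈ 46.962; posterior SD ≈ 0.414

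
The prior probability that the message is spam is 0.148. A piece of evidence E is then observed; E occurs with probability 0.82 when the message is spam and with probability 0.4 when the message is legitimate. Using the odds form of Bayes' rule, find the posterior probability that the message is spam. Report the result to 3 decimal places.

Posterior probability ≈ 0.263

Prior odds = 0.148/(1−0.148) = 0.17371. In log-odds, ln(0.17371) = -1.7504.
Add log likelihood ratio: ln(2.0500) = 0.71784.
Posterior log-odds = -1.0325, so posterior odds = exp(-1.0325) = 0.35610. Converting, P(H|E) = 0.35610/1.3561 = 0.263.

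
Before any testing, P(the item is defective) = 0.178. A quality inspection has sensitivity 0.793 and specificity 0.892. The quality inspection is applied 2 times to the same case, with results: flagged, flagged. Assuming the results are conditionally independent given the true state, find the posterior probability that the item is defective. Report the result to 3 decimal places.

With H the event that the item is defective, the joint likelihood of the observed sequence is P(data|H) = 0.793·0.793 = 0.62885 and P(data|¬H) = 0.108·0.108 = 0.011664.
Bayes: P(H|data) = 0.178·0.62885 / (0.178·0.62885 + 0.822·0.011664) = 0.11194/0.12152 = 0.9211.

Posterior P(H) ≈ 0.921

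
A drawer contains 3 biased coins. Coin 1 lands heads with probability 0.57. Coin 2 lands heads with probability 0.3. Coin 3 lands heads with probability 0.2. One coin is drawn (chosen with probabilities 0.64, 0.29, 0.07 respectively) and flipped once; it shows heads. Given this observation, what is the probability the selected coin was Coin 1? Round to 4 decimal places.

Posterior probability ≈ 0.7832

P(heads|C1) = 0.57; P(heads|C2) = 0.3; P(heads|C3) = 0.2.
Prior × likelihood for each source: 0.64·0.57=0.3648, 0.29·0.3=0.08700, 0.07·0.2=0.01400. Summing gives P(heads) = 0.46580.
P(Coin 1 | heads) = 0.3648 / 0.46580 = 0.7832.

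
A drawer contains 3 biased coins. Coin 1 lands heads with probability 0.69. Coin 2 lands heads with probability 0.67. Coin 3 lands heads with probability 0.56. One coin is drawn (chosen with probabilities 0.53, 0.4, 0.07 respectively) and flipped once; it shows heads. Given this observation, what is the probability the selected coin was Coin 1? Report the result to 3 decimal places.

P(heads|C1) = 0.69; P(heads|C2) = 0.67; P(heads|C3) = 0.56.
Prior × likelihood for each source: 0.53·0.69=0.3657, 0.4·0.67=0.2680, 0.07·0.56=0.03920. Summing gives P(heads) = 0.67290.
P(Coin 1 | heads) = 0.3657 / 0.67290 = 0.543.

Posterior probability ≈ 0.543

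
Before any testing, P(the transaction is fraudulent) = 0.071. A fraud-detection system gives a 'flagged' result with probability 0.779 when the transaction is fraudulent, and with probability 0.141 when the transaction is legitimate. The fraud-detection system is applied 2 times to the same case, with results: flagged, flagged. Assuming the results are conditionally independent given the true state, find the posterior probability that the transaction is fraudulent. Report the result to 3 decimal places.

Posterior P(H) ≈ 0.700

With H the event that the transaction is fraudulent, the joint likelihood of the observed sequence is P(data|H) = 0.779·0.779 = 0.60684 and P(data|¬H) = 0.141·0.141 = 0.019881.
Bayes: P(H|data) = 0.071·0.60684 / (0.071·0.60684 + 0.929·0.019881) = 0.043086/0.061555 = 0.7000.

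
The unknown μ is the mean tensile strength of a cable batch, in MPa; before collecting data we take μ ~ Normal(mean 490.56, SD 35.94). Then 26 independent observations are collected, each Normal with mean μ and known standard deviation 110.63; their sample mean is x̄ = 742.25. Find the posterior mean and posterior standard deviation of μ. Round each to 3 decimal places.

With known σ, the Normal prior is conjugate. Weight on the data is w = (n/σ²)/(n/σ² + 1/τ₀²) = 0.00212436/(0.00212436+0.00077418) = 0.73291.
Posterior mean = w·x̄ + (1−w)·μ₀ = 0.73291·742.25 + 0.26709·490.56 = 675.025. Posterior variance = 1/(0.00212436+0.00077418) = 345.001, so SD = 18.574.

Posterior mean ≈ 675.025; posterior SD ≈ 18.574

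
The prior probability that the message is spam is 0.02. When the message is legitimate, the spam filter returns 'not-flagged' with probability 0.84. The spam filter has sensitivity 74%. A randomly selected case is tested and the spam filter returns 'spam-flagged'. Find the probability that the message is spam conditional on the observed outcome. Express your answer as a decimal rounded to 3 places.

P(H | E) ≈ 0.086

Let H be the event that the message is spam. P(H) = 0.02, so P(¬H) = 0.98. With E the 'spam-flagged' result, P(E|H) = 0.74 and P(E|¬H) = 0.16.
P(E) = 0.74·0.02 + 0.16·0.98 = 0.014800 + 0.15680 = 0.17160.
By Bayes' theorem, P(H|E) = 0.014800 / 0.17160 = 0.086.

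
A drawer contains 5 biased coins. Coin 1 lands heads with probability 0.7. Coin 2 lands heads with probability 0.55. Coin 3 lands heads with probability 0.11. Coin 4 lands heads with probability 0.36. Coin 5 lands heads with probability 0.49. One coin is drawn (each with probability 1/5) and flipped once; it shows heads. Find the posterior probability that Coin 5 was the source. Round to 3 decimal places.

Tabulate prior·likelihood by source: [1] prior 0.2, lik 0.7, product 0.1400; [2] prior 0.2, lik 0.55, product 0.1100; [3] prior 0.2, lik 0.11, product 0.02200; [4] prior 0.2, lik 0.36, product 0.07200; [5] prior 0.2, lik 0.49, product 0.09800.
Normalizing constant = 0.44200; the posterior for Coin 5 is its product over the sum, 0.09800/0.44200 = 0.222.

Posterior probability ≈ 0.222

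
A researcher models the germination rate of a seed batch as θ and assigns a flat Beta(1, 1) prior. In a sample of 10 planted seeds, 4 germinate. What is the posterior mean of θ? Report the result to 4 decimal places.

Observing 4 successes and 6 failures updates Beta(1, 1) by adding the success and failure counts to the two shape parameters: α = 1+4 = 5, β = 1+6 = 7.
Posterior mean = α/(α+β) = 5/12 = 0.4167.

Posterior mean ≈ 0.4167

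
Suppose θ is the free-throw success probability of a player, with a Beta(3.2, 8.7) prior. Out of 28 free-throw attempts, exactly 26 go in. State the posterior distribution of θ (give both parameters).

Posterior: Beta(29.2, 10.7)

The binomial likelihood is conjugate to the Beta prior: with 26 successes and 2 failures, the posterior is Beta(3.2+26, 8.7+2) = Beta(29.2, 10.7).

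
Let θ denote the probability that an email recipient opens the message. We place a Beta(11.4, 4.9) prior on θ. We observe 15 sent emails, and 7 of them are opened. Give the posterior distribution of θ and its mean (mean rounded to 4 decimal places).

Posterior: Beta(18.4, 12.9); mean ≈ 0.5879

The binomial likelihood is conjugate to the Beta prior: with 7 successes and 8 failures, the posterior is Beta(11.4+7, 4.9+8) = Beta(18.4, 12.9).
Posterior mean = α/(α+β) = 18.4/31.3 = 0.5879.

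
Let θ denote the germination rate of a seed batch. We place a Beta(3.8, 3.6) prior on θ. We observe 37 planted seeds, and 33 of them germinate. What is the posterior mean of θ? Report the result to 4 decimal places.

The binomial likelihood is conjugate to the Beta prior: with 33 successes and 4 failures, the posterior is Beta(3.8+33, 3.6+4) = Beta(36.8, 7.6).
E[θ | data] = 36.8/(36.8+7.6) = 0.8288.

Posterior mean ≈ 0.8288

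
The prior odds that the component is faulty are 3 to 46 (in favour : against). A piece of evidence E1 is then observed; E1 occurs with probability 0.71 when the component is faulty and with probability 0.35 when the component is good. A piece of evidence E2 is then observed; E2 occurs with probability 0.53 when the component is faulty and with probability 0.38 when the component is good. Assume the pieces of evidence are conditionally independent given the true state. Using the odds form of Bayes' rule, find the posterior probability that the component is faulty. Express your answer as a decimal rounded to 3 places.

Prior odds = 3/46 = 0.065217.
Likelihood ratio for E1 = 0.71/0.35 = 2.0286.
Likelihood ratio for E2 = 0.53/0.38 = 1.3947.
Posterior odds = prior odds × LR₁ × LR₂ = 0.18452.
Posterior probability = odds/(1+odds) = 0.18452/1.1845 = 0.156.

Posterior probability ≈ 0.156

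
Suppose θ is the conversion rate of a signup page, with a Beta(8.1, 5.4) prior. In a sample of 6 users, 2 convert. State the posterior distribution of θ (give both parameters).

Observing 2 successes and 4 failures updates Beta(8.1, 5.4) by adding the success and failure counts to the two shape parameters: α = 8.1+2 = 10.1, β = 5.4+4 = 9.4.

Posterior: Beta(10.1, 9.4)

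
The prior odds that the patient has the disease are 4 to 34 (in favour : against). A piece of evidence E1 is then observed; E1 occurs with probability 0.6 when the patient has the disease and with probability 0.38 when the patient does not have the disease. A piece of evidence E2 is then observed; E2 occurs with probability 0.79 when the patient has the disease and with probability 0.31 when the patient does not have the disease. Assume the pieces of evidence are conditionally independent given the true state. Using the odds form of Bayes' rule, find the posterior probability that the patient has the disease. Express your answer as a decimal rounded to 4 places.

Prior odds = 4/34 = 0.11765. In log-odds, ln(0.11765) = -2.1401.
Add log likelihood ratios: ln(1.5789) + ln(2.5484) = 1.3922.
Posterior log-odds = -0.74785, so posterior odds = exp(-0.74785) = 0.47338. Converting, P(H|E) = 0.47338/1.4734 = 0.3213.

Posterior probability ≈ 0.3213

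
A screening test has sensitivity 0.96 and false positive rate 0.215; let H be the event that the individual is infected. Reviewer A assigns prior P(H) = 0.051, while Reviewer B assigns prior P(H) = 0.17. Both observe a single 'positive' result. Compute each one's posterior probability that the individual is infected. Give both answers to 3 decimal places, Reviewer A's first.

P('+'|H) = 0.96, P('+'|¬H) = 0.215.
Reviewer A: numerator 0.96·0.051 = 0.048960; evidence = 0.048960+0.215·0.949 = 0.25299; posterior = 0.194.
Reviewer B: numerator 0.96·0.17 = 0.16320; evidence = 0.16320+0.215·0.83 = 0.34165; posterior = 0.478.

Reviewer A: 0.194; Reviewer B: 0.478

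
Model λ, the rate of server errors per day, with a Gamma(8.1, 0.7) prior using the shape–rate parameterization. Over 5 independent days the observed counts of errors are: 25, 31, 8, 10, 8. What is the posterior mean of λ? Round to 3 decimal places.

Total count ∑xᵢ = 82 over n = 5 days.
Gamma is conjugate to the Poisson likelihood: posterior is Gamma(shape = 8.1+82 = 90.1, rate = 0.7+5 = 5.7).
Posterior mean = shape/rate = 90.1/5.7 = 15.807.

Posterior mean ≈ 15.807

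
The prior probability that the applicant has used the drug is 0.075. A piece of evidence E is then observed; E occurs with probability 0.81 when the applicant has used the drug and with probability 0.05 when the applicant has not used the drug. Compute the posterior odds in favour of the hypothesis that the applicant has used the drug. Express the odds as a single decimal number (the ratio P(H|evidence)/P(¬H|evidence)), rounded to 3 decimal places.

Prior odds = 0.075/(1−0.075) = 0.081081. In log-odds, ln(0.081081) = -2.5123.
Add log likelihood ratio: ln(16.200) = 2.7850.
Posterior log-odds = 0.27271, so posterior odds = exp(0.27271) = 1.3135.

Posterior odds ≈ 1.314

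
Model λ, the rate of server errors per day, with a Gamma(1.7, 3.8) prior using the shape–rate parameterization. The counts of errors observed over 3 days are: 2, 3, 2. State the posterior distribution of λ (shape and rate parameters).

The Poisson likelihood adds the total count to the shape and the number of exposure periods to the rate. Here ∑xᵢ = 7 and n = 3, so shape 1.7→8.7 and rate 3.8→6.8.

Posterior: Gamma(shape=8.7, rate=6.8)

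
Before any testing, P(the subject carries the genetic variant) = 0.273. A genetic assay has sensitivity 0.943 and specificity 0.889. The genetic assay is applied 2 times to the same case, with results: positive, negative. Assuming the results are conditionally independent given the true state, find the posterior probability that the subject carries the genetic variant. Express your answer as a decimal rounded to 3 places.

Posterior P(H) ≈ 0.170

Let H be the event that the subject carries the genetic variant; start with P(H) = 0.273. P('positive'|H) = 0.943, P('positive'|¬H) = 0.111.
Update on result 1 ('positive'): P(H) ← 0.943·0.2730 / (0.943·0.2730 + 0.111·0.7270) = 0.25744/0.33814 = 0.7613.
Update on result 2 ('negative'): P(H) ← 0.057·0.7613 / (0.057·0.7613 + 0.889·0.2387) = 0.043397/0.25556 = 0.1698.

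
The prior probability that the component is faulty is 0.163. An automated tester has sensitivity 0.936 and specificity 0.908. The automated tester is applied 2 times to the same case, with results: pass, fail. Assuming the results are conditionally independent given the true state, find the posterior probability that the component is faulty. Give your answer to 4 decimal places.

With H the event that the component is faulty, the joint likelihood of the observed sequence is P(data|H) = 0.064·0.936 = 0.059904 and P(data|¬H) = 0.908·0.092 = 0.083536.
Bayes: P(H|data) = 0.163·0.059904 / (0.163·0.059904 + 0.837·0.083536) = 0.0097644/0.079684 = 0.1225.

Posterior P(H) ≈ 0.1225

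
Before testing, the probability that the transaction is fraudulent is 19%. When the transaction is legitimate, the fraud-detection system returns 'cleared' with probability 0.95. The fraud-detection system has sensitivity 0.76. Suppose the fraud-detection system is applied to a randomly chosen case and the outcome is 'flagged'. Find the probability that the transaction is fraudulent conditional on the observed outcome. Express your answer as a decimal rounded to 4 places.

Let H be the event that the transaction is fraudulent. P(H) = 0.19, so P(¬H) = 0.81. With E the 'flagged' result, P(E|H) = 0.76 and P(E|¬H) = 0.05.
P(E) = 0.76·0.19 + 0.05·0.81 = 0.14440 + 0.040500 = 0.18490.
By Bayes' theorem, P(H|E) = 0.14440 / 0.18490 = 0.7810.

P(H | E) ≈ 0.7810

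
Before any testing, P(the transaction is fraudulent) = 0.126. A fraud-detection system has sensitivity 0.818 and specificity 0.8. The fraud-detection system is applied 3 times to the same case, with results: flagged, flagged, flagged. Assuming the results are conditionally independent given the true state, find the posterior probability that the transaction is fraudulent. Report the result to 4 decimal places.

Posterior P(H) ≈ 0.9079

Let H be the event that the transaction is fraudulent; start with P(H) = 0.126. P('flagged'|H) = 0.818, P('flagged'|¬H) = 0.2.
Update on result 1 ('flagged'): P(H) ← 0.818·0.1260 / (0.818·0.1260 + 0.2·0.8740) = 0.10307/0.27787 = 0.3709.
Update on result 2 ('flagged'): P(H) ← 0.818·0.3709 / (0.818·0.3709 + 0.2·0.6291) = 0.30342/0.42923 = 0.7069.
Update on result 3 ('flagged'): P(H) ← 0.818·0.7069 / (0.818·0.7069 + 0.2·0.2931) = 0.57823/0.63685 = 0.9079.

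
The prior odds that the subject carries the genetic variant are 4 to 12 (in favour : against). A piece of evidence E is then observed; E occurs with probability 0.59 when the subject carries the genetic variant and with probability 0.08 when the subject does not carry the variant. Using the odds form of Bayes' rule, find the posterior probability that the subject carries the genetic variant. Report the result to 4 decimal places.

Prior odds = 4/12 = 0.33333. In log-odds, ln(0.33333) = -1.0986.
Add log likelihood ratio: ln(7.3750) = 1.9981.
Posterior log-odds = 0.89948, so posterior odds = exp(0.89948) = 2.4583. Converting, P(H|E) = 2.4583/3.4583 = 0.7108.

Posterior probability ≈ 0.7108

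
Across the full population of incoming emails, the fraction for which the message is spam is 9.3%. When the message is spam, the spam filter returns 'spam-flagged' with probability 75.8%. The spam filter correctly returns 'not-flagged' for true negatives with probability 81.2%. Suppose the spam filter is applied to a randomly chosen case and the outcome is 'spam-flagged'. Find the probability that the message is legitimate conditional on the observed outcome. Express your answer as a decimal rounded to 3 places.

Let H be the event that the message is spam. P(H) = 0.093, so P(¬H) = 0.907. With E the 'spam-flagged' result, P(E|H) = 0.758 and P(E|¬H) = 0.188.
P(E) = 0.758·0.093 + 0.188·0.907 = 0.070494 + 0.17052 = 0.24101.
By Bayes' theorem, P(H|E) = 0.070494 / 0.24101 = 0.292. Hence P(¬H|E) = 1 − 0.292 = 0.708.

P(¬H | E) ≈ 0.708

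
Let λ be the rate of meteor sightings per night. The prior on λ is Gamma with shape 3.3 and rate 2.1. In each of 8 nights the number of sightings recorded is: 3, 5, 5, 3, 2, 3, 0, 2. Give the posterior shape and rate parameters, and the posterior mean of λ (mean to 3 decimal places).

Posterior: Gamma(shape=26.3, rate=10.1); mean ≈ 2.604

Total count ∑xᵢ = 23 over n = 8 nights.
Gamma is conjugate to the Poisson likelihood: posterior is Gamma(shape = 3.3+23 = 26.3, rate = 2.1+8 = 10.1).
Posterior mean = shape/rate = 26.3/10.1 = 2.604.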